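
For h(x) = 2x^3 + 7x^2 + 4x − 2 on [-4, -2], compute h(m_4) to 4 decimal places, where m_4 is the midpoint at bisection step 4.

-0.4414

x = -3 gives h = -5, negative; keep [-3, -2]
x = -2.5 gives h = 0.5, positive; keep [-3, -2.5]
x = -2.75 gives h = -1.65625, negative; keep [-2.75, -2.5]
x = -2.625 gives h = -0.4414, negative; keep [-2.625, -2.5]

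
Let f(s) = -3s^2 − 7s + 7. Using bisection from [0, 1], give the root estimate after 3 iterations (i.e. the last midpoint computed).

0.875

m = 0.5, f(m) = 2.75 (+); new bracket [0.5, 1]
m = 0.75, f(m) = 0.0625 (+); new bracket [0.75, 1]
m = 0.875, f(m) = -1.421875 (−); new bracket [0.75, 0.875]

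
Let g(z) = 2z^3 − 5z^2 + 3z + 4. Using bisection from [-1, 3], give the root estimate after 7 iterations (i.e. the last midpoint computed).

g(1) = 4 > 0, so the root lies in [-1, 1]
g(0) = 4 > 0, so the root lies in [-1, 0]
g(-0.5) = 1 > 0, so the root lies in [-1, -0.5]
g(-0.75) = -1.9062 < 0, so the root lies in [-0.75, -0.5]
g(-0.625) = -0.3164 < 0, so the root lies in [-0.625, -0.5]
g(-0.5625) = 0.3745 > 0, so the root lies in [-0.625, -0.5625]
g(-0.59375) = 0.0374 > 0, so the root lies in [-0.625, -0.59375]

-0.59375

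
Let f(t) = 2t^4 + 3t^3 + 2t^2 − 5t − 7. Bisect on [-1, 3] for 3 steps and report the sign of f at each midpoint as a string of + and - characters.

-++

f(1) = -5 < 0, so the root lies in [1, 3]
f(2) = 47 > 0, so the root lies in [1, 2]
f(1.5) = 10.25 > 0, so the root lies in [1, 1.5]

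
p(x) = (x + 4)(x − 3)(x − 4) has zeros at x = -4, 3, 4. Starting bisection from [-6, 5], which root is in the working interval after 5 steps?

-4

midpoint -0.5: p = 55.125 > 0 → [-6, -0.5]
midpoint -3.25: p = 33.984375 > 0 → [-6, -3.25]
midpoint -4.625: p = -41.103516 < 0 → [-4.625, -3.25]
midpoint -3.9375: p = 3.4417 > 0 → [-4.625, -3.9375]
midpoint -4.28125: p = -16.9588 < 0 → [-4.28125, -3.9375]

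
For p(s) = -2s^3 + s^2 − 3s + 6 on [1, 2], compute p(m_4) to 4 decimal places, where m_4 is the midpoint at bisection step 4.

midpoint 1.5: p = -3 < 0 → [1, 1.5]
midpoint 1.25: p = -0.09375 < 0 → [1, 1.25]
midpoint 1.125: p = 1.042969 > 0 → [1.125, 1.25]
midpoint 1.1875: p = 0.4985 > 0 → [1.1875, 1.25]

0.4985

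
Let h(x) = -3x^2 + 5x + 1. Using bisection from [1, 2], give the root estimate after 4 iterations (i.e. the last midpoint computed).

midpoint 1.5: h = 1.75 > 0 → [1.5, 2]
midpoint 1.75: h = 0.5625 > 0 → [1.75, 2]
midpoint 1.875: h = -0.171875 < 0 → [1.75, 1.875]
midpoint 1.8125: h = 0.207 > 0 → [1.8125, 1.875]

1.8125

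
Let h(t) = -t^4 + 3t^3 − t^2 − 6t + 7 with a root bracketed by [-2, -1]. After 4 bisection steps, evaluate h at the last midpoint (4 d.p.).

m = -1.5, h(m) = -1.4375 (−); new bracket [-1.5, -1]
m = -1.25, h(m) = 4.636719 (+); new bracket [-1.5, -1.25]
m = -1.375, h(m) = 1.986084 (+); new bracket [-1.5, -1.375]
m = -1.4375, h(m) = 0.3772 (+); new bracket [-1.5, -1.4375]

0.3772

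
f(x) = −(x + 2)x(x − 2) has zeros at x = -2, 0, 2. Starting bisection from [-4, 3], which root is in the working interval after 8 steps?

x = -0.5 gives f = -1.875, negative; keep [-4, -0.5]
x = -2.25 gives f = 2.390625, positive; keep [-2.25, -0.5]
x = -1.375 gives f = -2.900391, negative; keep [-2.25, -1.375]
x = -1.8125 gives f = -1.2957, negative; keep [-2.25, -1.8125]
x = -2.03125 gives f = 0.2559, positive; keep [-2.03125, -1.8125]
x = -1.921875 gives f = -0.5889, negative; keep [-2.03125, -1.921875]
x = -1.9765625 gives f = -0.1842, negative; keep [-2.03125, -1.9765625]
x = -2.00390625 gives f = 0.0313, positive; keep [-2.00390625, -1.9765625]

-2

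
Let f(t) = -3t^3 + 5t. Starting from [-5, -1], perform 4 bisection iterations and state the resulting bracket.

f(-3) = 66 > 0, so the root lies in [-3, -1]
f(-2) = 14 > 0, so the root lies in [-2, -1]
f(-1.5) = 2.625 > 0, so the root lies in [-1.5, -1]
f(-1.25) = -0.3906 < 0, so the root lies in [-1.5, -1.25]

[-1.5, -1.25]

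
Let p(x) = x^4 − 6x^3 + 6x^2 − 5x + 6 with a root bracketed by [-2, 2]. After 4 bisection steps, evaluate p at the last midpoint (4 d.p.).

x = 0 gives p = 6, positive; keep [0, 2]
x = 1 gives p = 2, positive; keep [1, 2]
x = 1.5 gives p = -3.1875, negative; keep [1, 1.5]
x = 1.25 gives p = -0.1523, negative; keep [1, 1.25]

-0.1523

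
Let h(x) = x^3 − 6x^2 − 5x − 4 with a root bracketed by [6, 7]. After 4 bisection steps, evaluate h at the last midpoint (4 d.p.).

midpoint 6.5: h = -15.375 < 0 → [6.5, 7]
midpoint 6.75: h = -3.578125 < 0 → [6.75, 7]
midpoint 6.875: h = 2.982422 > 0 → [6.75, 6.875]
midpoint 6.8125: h = -0.3542 < 0 → [6.8125, 6.875]

-0.3542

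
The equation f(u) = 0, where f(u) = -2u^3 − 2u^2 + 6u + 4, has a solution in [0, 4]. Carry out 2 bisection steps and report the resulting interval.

u = 2 gives f = -8, negative; keep [0, 2]
u = 1 gives f = 6, positive; keep [1, 2]

[1, 2]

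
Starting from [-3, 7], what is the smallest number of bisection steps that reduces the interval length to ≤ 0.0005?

Width after n steps is 10/2^n. Need 2^n ≥ 10/0.0005 = 20000.
2^14 = 16384 < 20000 ≤ 2^15 = 32768, so n = 15.

15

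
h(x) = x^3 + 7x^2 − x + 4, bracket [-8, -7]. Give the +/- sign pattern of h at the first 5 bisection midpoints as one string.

m = -7.5, h(m) = -16.625 (−); new bracket [-7.5, -7]
m = -7.25, h(m) = -1.890625 (−); new bracket [-7.25, -7]
m = -7.125, h(m) = 4.779297 (+); new bracket [-7.25, -7.125]
m = -7.1875, h(m) = 1.5012 (+); new bracket [-7.25, -7.1875]
m = -7.21875, h(m) = -0.1804 (−); new bracket [-7.21875, -7.1875]

--++-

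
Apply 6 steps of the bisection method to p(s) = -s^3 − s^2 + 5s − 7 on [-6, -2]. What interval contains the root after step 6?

p(-4) = 21 > 0, so the root lies in [-4, -2]
p(-3) = -4 < 0, so the root lies in [-4, -3]
p(-3.5) = 6.125 > 0, so the root lies in [-3.5, -3]
p(-3.25) = 0.5156 > 0, so the root lies in [-3.25, -3]
p(-3.125) = -1.873 < 0, so the root lies in [-3.25, -3.125]
p(-3.1875) = -0.7122 < 0, so the root lies in [-3.25, -3.1875]

[-3.25, -3.1875]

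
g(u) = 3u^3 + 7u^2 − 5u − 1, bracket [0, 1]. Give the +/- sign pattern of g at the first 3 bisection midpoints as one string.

g(0.5) = -1.375 < 0, so the root lies in [0.5, 1]
g(0.75) = 0.453125 > 0, so the root lies in [0.5, 0.75]
g(0.625) = -0.658203 < 0, so the root lies in [0.625, 0.75]

-+-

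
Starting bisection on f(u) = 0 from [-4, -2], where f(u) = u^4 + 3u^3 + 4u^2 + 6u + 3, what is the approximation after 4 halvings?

-2.125

f(-3) = 21 > 0, so the root lies in [-3, -2]
f(-2.5) = 5.1875 > 0, so the root lies in [-2.5, -2]
f(-2.25) = 1.207031 > 0, so the root lies in [-2.25, -2]
f(-2.125) = -0.0837 < 0, so the root lies in [-2.25, -2.125]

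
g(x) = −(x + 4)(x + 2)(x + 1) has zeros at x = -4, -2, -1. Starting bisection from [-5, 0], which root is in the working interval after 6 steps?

-4

midpoint -2.5: g = -1.125 < 0 → [-5, -2.5]
midpoint -3.75: g = -1.203125 < 0 → [-5, -3.75]
midpoint -4.375: g = 3.005859 > 0 → [-4.375, -3.75]
midpoint -4.0625: g = 0.3948 > 0 → [-4.0625, -3.75]
midpoint -3.90625: g = -0.5194 < 0 → [-4.0625, -3.90625]
midpoint -3.984375: g = -0.0925 < 0 → [-4.0625, -3.984375]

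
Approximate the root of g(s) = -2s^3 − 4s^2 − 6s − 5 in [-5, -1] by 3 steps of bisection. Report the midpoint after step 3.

m = -3, g(m) = 31 (+); new bracket [-3, -1]
m = -2, g(m) = 7 (+); new bracket [-2, -1]
m = -1.5, g(m) = 1.75 (+); new bracket [-1.5, -1]

-1.5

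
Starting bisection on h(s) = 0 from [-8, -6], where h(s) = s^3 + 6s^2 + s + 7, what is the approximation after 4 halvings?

h(-7) = -49 < 0, so the root lies in [-7, -6]
h(-6.5) = -20.625 < 0, so the root lies in [-6.5, -6]
h(-6.25) = -9.015625 < 0, so the root lies in [-6.25, -6]
h(-6.125) = -3.8145 < 0, so the root lies in [-6.125, -6]

-6.125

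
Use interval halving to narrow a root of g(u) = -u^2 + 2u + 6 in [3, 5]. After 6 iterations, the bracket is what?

[3.625, 3.65625]

g(4) = -2 < 0, so the root lies in [3, 4]
g(3.5) = 0.75 > 0, so the root lies in [3.5, 4]
g(3.75) = -0.5625 < 0, so the root lies in [3.5, 3.75]
g(3.625) = 0.1094 > 0, so the root lies in [3.625, 3.75]
g(3.6875) = -0.2227 < 0, so the root lies in [3.625, 3.6875]
g(3.65625) = -0.0557 < 0, so the root lies in [3.625, 3.65625]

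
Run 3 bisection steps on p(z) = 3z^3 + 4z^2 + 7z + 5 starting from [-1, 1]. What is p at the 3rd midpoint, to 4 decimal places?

z = 0 gives p = 5, positive; keep [-1, 0]
z = -0.5 gives p = 2.125, positive; keep [-1, -0.5]
z = -0.75 gives p = 0.734375, positive; keep [-1, -0.75]

0.7344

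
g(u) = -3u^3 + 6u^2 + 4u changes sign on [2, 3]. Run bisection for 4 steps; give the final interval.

g(2.5) = 0.625 > 0, so the root lies in [2.5, 3]
g(2.75) = -6.015625 < 0, so the root lies in [2.5, 2.75]
g(2.625) = -2.419922 < 0, so the root lies in [2.5, 2.625]
g(2.5625) = -0.8308 < 0, so the root lies in [2.5, 2.5625]

[2.5, 2.5625]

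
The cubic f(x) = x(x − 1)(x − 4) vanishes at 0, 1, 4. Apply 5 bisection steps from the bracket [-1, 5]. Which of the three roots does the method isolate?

x = 2 gives f = -4, negative; keep [2, 5]
x = 3.5 gives f = -4.375, negative; keep [3.5, 5]
x = 4.25 gives f = 3.453125, positive; keep [3.5, 4.25]
x = 3.875 gives f = -1.3926, negative; keep [3.875, 4.25]
x = 4.0625 gives f = 0.7776, positive; keep [3.875, 4.0625]

4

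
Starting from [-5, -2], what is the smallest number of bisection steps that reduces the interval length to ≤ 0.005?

10

Width after n steps is 3/2^n. Need 2^n ≥ 3/0.005 = 600.
2^9 = 512 < 600 ≤ 2^10 = 1024, so n = 10.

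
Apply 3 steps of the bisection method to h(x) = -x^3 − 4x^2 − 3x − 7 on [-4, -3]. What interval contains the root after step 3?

[-3.75, -3.625]

x = -3.5 gives h = -2.625, negative; keep [-4, -3.5]
x = -3.75 gives h = 0.734375, positive; keep [-3.75, -3.5]
x = -3.625 gives h = -1.052734, negative; keep [-3.75, -3.625]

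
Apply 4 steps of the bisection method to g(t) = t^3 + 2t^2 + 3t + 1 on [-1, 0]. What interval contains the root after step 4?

[-0.4375, -0.375]

t = -0.5 gives g = -0.125, negative; keep [-0.5, 0]
t = -0.25 gives g = 0.359375, positive; keep [-0.5, -0.25]
t = -0.375 gives g = 0.103516, positive; keep [-0.5, -0.375]
t = -0.4375 gives g = -0.0134, negative; keep [-0.4375, -0.375]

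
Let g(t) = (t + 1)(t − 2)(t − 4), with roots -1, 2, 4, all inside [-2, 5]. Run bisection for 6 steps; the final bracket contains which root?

g(1.5) = 3.125 > 0, so the root lies in [-2, 1.5]
g(-0.25) = 7.171875 > 0, so the root lies in [-2, -0.25]
g(-1.125) = -2.001953 < 0, so the root lies in [-1.125, -0.25]
g(-0.6875) = 3.9368 > 0, so the root lies in [-1.125, -0.6875]
g(-0.90625) = 1.3368 > 0, so the root lies in [-1.125, -0.90625]
g(-1.015625) = -0.2363 < 0, so the root lies in [-1.015625, -0.90625]

-1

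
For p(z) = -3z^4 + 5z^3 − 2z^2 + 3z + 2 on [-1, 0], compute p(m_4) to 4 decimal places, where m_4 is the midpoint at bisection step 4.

m = -0.5, p(m) = -0.8125 (−); new bracket [-0.5, 0]
m = -0.25, p(m) = 1.035156 (+); new bracket [-0.5, -0.25]
m = -0.375, p(m) = 0.270752 (+); new bracket [-0.5, -0.375]
m = -0.4375, p(m) = -0.2239 (−); new bracket [-0.4375, -0.375]

-0.2239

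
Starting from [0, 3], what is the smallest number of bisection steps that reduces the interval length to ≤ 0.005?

Width after n steps is 3/2^n. Need 2^n ≥ 3/0.005 = 600.
2^9 = 512 < 600 ≤ 2^10 = 1024, so n = 10.

10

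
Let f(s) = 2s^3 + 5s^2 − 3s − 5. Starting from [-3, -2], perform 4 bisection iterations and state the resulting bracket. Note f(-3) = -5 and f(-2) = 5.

[-2.75, -2.6875]

midpoint -2.5: f = 2.5 > 0 → [-3, -2.5]
midpoint -2.75: f = -0.53125 < 0 → [-2.75, -2.5]
midpoint -2.625: f = 1.152344 > 0 → [-2.75, -2.625]
midpoint -2.6875: f = 0.354 > 0 → [-2.75, -2.6875]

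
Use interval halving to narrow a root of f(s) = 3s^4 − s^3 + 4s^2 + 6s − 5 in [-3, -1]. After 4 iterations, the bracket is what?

f(-2) = 55 > 0, so the root lies in [-2, -1]
f(-1.5) = 13.5625 > 0, so the root lies in [-1.5, -1]
f(-1.25) = 3.027344 > 0, so the root lies in [-1.25, -1]
f(-1.125) = -0.4583 < 0, so the root lies in [-1.25, -1.125]

[-1.25, -1.125]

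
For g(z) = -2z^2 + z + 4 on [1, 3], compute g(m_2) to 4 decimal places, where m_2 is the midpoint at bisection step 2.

1.0000

g(2) = -2 < 0, so the root lies in [1, 2]
g(1.5) = 1 > 0, so the root lies in [1.5, 2]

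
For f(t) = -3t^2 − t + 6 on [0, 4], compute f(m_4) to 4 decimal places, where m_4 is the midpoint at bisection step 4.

midpoint 2: f = -8 < 0 → [0, 2]
midpoint 1: f = 2 > 0 → [1, 2]
midpoint 1.5: f = -2.25 < 0 → [1, 1.5]
midpoint 1.25: f = 0.0625 > 0 → [1.25, 1.5]

0.0625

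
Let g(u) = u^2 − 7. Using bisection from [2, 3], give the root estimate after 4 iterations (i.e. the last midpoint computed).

midpoint 2.5: g = -0.75 < 0 → [2.5, 3]
midpoint 2.75: g = 0.5625 > 0 → [2.5, 2.75]
midpoint 2.625: g = -0.109375 < 0 → [2.625, 2.75]
midpoint 2.6875: g = 0.2227 > 0 → [2.625, 2.6875]

2.6875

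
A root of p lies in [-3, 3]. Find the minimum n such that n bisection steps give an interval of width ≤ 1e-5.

20

Width after n steps is 6/2^n. Need 2^n ≥ 6/1e-5 = 600000.
2^19 = 524288 < 600000 ≤ 2^20 = 1048576, so n = 20.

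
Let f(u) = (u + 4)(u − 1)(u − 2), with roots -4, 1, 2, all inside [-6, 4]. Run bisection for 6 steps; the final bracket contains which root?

midpoint -1: f = 18 > 0 → [-6, -1]
midpoint -3.5: f = 12.375 > 0 → [-6, -3.5]
midpoint -4.75: f = -29.109375 < 0 → [-4.75, -3.5]
midpoint -4.125: f = -3.9238 < 0 → [-4.125, -3.5]
midpoint -3.8125: f = 5.2449 > 0 → [-4.125, -3.8125]
midpoint -3.96875: f = 0.9268 > 0 → [-4.125, -3.96875]

-4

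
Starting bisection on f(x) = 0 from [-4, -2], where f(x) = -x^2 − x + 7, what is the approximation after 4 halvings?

m = -3, f(m) = 1 (+); new bracket [-4, -3]
m = -3.5, f(m) = -1.75 (−); new bracket [-3.5, -3]
m = -3.25, f(m) = -0.3125 (−); new bracket [-3.25, -3]
m = -3.125, f(m) = 0.3594 (+); new bracket [-3.25, -3.125]

-3.125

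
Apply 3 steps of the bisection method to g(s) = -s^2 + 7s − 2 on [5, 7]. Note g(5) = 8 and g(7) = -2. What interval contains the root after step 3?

[6.5, 6.75]

midpoint 6: g = 4 > 0 → [6, 7]
midpoint 6.5: g = 1.25 > 0 → [6.5, 7]
midpoint 6.75: g = -0.3125 < 0 → [6.5, 6.75]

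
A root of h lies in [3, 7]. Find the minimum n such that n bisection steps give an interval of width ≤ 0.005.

Width after n steps is 4/2^n. Need 2^n ≥ 4/0.005 = 800.
2^9 = 512 < 800 ≤ 2^10 = 1024, so n = 10.

10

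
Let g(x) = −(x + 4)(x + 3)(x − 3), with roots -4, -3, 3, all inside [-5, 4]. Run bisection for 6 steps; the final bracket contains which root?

g(-0.5) = 30.625 > 0, so the root lies in [-0.5, 4]
g(1.75) = 34.140625 > 0, so the root lies in [1.75, 4]
g(2.875) = 5.048828 > 0, so the root lies in [2.875, 4]
g(3.4375) = -20.947 < 0, so the root lies in [2.875, 3.4375]
g(3.15625) = -6.8837 < 0, so the root lies in [2.875, 3.15625]
g(3.015625) = -0.6594 < 0, so the root lies in [2.875, 3.015625]

3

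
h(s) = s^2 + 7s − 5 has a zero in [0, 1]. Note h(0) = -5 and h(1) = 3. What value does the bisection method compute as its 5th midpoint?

0.65625

s = 0.5 gives h = -1.25, negative; keep [0.5, 1]
s = 0.75 gives h = 0.8125, positive; keep [0.5, 0.75]
s = 0.625 gives h = -0.234375, negative; keep [0.625, 0.75]
s = 0.6875 gives h = 0.2852, positive; keep [0.625, 0.6875]
s = 0.65625 gives h = 0.0244, positive; keep [0.625, 0.65625]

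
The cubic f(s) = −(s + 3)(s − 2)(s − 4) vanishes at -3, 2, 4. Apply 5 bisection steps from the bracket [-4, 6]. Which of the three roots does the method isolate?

m = 1, f(m) = -12 (−); new bracket [-4, 1]
m = -1.5, f(m) = -28.875 (−); new bracket [-4, -1.5]
m = -2.75, f(m) = -8.015625 (−); new bracket [-4, -2.75]
m = -3.375, f(m) = 14.8652 (+); new bracket [-3.375, -2.75]
m = -3.0625, f(m) = 2.2346 (+); new bracket [-3.0625, -2.75]

-3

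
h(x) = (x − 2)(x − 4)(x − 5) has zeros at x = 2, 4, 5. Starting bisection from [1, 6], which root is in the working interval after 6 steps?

h(3.5) = 1.125 > 0, so the root lies in [1, 3.5]
h(2.25) = 1.203125 > 0, so the root lies in [1, 2.25]
h(1.625) = -3.005859 < 0, so the root lies in [1.625, 2.25]
h(1.9375) = -0.3948 < 0, so the root lies in [1.9375, 2.25]
h(2.09375) = 0.5194 > 0, so the root lies in [1.9375, 2.09375]
h(2.015625) = 0.0925 > 0, so the root lies in [1.9375, 2.015625]

2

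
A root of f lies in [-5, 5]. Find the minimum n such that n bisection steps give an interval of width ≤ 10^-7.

27

Width after n steps is 10/2^n. Need 2^n ≥ 10/10^-7 = 100000000.
2^26 = 67108864 < 100000000 ≤ 2^27 = 134217728, so n = 27.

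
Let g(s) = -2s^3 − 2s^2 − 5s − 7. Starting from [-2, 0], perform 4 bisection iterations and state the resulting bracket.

[-1.25, -1.125]

m = -1, g(m) = -2 (−); new bracket [-2, -1]
m = -1.5, g(m) = 2.75 (+); new bracket [-1.5, -1]
m = -1.25, g(m) = 0.03125 (+); new bracket [-1.25, -1]
m = -1.125, g(m) = -1.0586 (−); new bracket [-1.25, -1.125]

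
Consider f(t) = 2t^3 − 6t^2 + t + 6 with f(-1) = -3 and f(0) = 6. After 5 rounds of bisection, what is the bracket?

m = -0.5, f(m) = 3.75 (+); new bracket [-1, -0.5]
m = -0.75, f(m) = 1.03125 (+); new bracket [-1, -0.75]
m = -0.875, f(m) = -0.808594 (−); new bracket [-0.875, -0.75]
m = -0.8125, f(m) = 0.1538 (+); new bracket [-0.875, -0.8125]
m = -0.84375, f(m) = -0.3166 (−); new bracket [-0.84375, -0.8125]

[-0.84375, -0.8125]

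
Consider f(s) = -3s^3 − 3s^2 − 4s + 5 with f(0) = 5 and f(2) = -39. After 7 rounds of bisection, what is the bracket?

s = 1 gives f = -5, negative; keep [0, 1]
s = 0.5 gives f = 1.875, positive; keep [0.5, 1]
s = 0.75 gives f = -0.953125, negative; keep [0.5, 0.75]
s = 0.625 gives f = 0.5957, positive; keep [0.625, 0.75]
s = 0.6875 gives f = -0.1428, negative; keep [0.625, 0.6875]
s = 0.65625 gives f = 0.2351, positive; keep [0.65625, 0.6875]
s = 0.671875 gives f = 0.0484, positive; keep [0.671875, 0.6875]

[0.671875, 0.6875]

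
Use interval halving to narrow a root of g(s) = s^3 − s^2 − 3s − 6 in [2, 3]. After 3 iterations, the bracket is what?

s = 2.5 gives g = -4.125, negative; keep [2.5, 3]
s = 2.75 gives g = -1.015625, negative; keep [2.75, 3]
s = 2.875 gives g = 0.873047, positive; keep [2.75, 2.875]

[2.75, 2.875]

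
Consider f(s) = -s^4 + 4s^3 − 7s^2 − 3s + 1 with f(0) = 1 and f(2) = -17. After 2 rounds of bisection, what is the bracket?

[0, 0.5]

f(1) = -6 < 0, so the root lies in [0, 1]
f(0.5) = -1.8125 < 0, so the root lies in [0, 0.5]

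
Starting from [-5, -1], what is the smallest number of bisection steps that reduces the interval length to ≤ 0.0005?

Width after n steps is 4/2^n. Need 2^n ≥ 4/0.0005 = 8000.
2^12 = 4096 < 8000 ≤ 2^13 = 8192, so n = 13.

13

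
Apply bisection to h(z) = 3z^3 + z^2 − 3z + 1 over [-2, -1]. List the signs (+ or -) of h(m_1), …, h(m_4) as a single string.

-+--

midpoint -1.5: h = -2.375 < 0 → [-1.5, -1]
midpoint -1.25: h = 0.453125 > 0 → [-1.5, -1.25]
midpoint -1.375: h = -0.783203 < 0 → [-1.375, -1.25]
midpoint -1.3125: h = -0.1228 < 0 → [-1.3125, -1.25]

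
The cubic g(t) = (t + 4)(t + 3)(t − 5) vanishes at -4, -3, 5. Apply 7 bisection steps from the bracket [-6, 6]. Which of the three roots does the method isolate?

m = 0, g(m) = -60 (−); new bracket [0, 6]
m = 3, g(m) = -84 (−); new bracket [3, 6]
m = 4.5, g(m) = -31.875 (−); new bracket [4.5, 6]
m = 5.25, g(m) = 19.0781 (+); new bracket [4.5, 5.25]
m = 4.875, g(m) = -8.7363 (−); new bracket [4.875, 5.25]
m = 5.0625, g(m) = 4.5667 (+); new bracket [4.875, 5.0625]
m = 4.96875, g(m) = -2.2334 (−); new bracket [4.96875, 5.0625]

5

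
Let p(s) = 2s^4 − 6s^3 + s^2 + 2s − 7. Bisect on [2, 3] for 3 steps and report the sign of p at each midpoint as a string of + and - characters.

--+

m = 2.5, p(m) = -11.375 (−); new bracket [2.5, 3]
m = 2.75, p(m) = -4.335938 (−); new bracket [2.75, 3]
m = 2.875, p(m) = 1.074707 (+); new bracket [2.75, 2.875]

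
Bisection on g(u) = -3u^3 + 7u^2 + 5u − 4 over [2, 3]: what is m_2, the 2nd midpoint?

midpoint 2.5: g = 5.375 > 0 → [2.5, 3]
midpoint 2.75: g = 0.296875 > 0 → [2.75, 3]

2.75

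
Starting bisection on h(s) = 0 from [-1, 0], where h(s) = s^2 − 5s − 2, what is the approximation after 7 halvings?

-0.3671875

m = -0.5, h(m) = 0.75 (+); new bracket [-0.5, 0]
m = -0.25, h(m) = -0.6875 (−); new bracket [-0.5, -0.25]
m = -0.375, h(m) = 0.015625 (+); new bracket [-0.375, -0.25]
m = -0.3125, h(m) = -0.3398 (−); new bracket [-0.375, -0.3125]
m = -0.34375, h(m) = -0.1631 (−); new bracket [-0.375, -0.34375]
m = -0.359375, h(m) = -0.074 (−); new bracket [-0.375, -0.359375]
m = -0.3671875, h(m) = -0.0292 (−); new bracket [-0.375, -0.3671875]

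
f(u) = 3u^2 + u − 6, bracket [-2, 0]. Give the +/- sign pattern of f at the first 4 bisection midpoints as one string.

m = -1, f(m) = -4 (−); new bracket [-2, -1]
m = -1.5, f(m) = -0.75 (−); new bracket [-2, -1.5]
m = -1.75, f(m) = 1.4375 (+); new bracket [-1.75, -1.5]
m = -1.625, f(m) = 0.2969 (+); new bracket [-1.625, -1.5]

--++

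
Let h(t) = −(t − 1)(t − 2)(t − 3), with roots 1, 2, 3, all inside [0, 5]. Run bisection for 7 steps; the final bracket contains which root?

3

midpoint 2.5: h = 0.375 > 0 → [2.5, 5]
midpoint 3.75: h = -3.609375 < 0 → [2.5, 3.75]
midpoint 3.125: h = -0.298828 < 0 → [2.5, 3.125]
midpoint 2.8125: h = 0.2761 > 0 → [2.8125, 3.125]
midpoint 2.96875: h = 0.0596 > 0 → [2.96875, 3.125]
midpoint 3.046875: h = -0.1004 < 0 → [2.96875, 3.046875]
midpoint 3.0078125: h = -0.0158 < 0 → [2.96875, 3.0078125]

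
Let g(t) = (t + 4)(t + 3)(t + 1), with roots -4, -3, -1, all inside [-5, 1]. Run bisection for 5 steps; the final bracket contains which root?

t = -2 gives g = -2, negative; keep [-2, 1]
t = -0.5 gives g = 4.375, positive; keep [-2, -0.5]
t = -1.25 gives g = -1.203125, negative; keep [-1.25, -0.5]
t = -0.875 gives g = 0.8301, positive; keep [-1.25, -0.875]
t = -1.0625 gives g = -0.3557, negative; keep [-1.0625, -0.875]

-1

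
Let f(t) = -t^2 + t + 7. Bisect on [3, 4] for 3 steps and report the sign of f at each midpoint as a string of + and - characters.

m = 3.5, f(m) = -1.75 (−); new bracket [3, 3.5]
m = 3.25, f(m) = -0.3125 (−); new bracket [3, 3.25]
m = 3.125, f(m) = 0.359375 (+); new bracket [3.125, 3.25]

--+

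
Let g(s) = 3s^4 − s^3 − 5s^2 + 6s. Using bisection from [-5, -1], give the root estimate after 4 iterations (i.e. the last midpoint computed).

midpoint -3: g = 207 > 0 → [-3, -1]
midpoint -2: g = 24 > 0 → [-2, -1]
midpoint -1.5: g = -1.6875 < 0 → [-2, -1.5]
midpoint -1.75: g = 7.6836 > 0 → [-1.75, -1.5]

-1.75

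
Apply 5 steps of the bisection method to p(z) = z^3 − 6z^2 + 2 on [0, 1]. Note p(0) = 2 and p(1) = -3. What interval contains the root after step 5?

[0.59375, 0.625]

midpoint 0.5: p = 0.625 > 0 → [0.5, 1]
midpoint 0.75: p = -0.953125 < 0 → [0.5, 0.75]
midpoint 0.625: p = -0.099609 < 0 → [0.5, 0.625]
midpoint 0.5625: p = 0.2795 > 0 → [0.5625, 0.625]
midpoint 0.59375: p = 0.0941 > 0 → [0.59375, 0.625]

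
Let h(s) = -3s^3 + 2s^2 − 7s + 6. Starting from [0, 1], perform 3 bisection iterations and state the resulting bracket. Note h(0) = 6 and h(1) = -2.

m = 0.5, h(m) = 2.625 (+); new bracket [0.5, 1]
m = 0.75, h(m) = 0.609375 (+); new bracket [0.75, 1]
m = 0.875, h(m) = -0.603516 (−); new bracket [0.75, 0.875]

[0.75, 0.875]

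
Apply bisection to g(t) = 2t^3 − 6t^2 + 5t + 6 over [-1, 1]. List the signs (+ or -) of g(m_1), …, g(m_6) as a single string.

g(0) = 6 > 0, so the root lies in [-1, 0]
g(-0.5) = 1.75 > 0, so the root lies in [-1, -0.5]
g(-0.75) = -1.96875 < 0, so the root lies in [-0.75, -0.5]
g(-0.625) = 0.043 > 0, so the root lies in [-0.75, -0.625]
g(-0.6875) = -0.9233 < 0, so the root lies in [-0.6875, -0.625]
g(-0.65625) = -0.4305 < 0, so the root lies in [-0.65625, -0.625]

++-+--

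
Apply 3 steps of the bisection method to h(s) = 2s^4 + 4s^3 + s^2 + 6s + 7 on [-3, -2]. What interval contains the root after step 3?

[-2.125, -2]

midpoint -2.5: h = 13.875 > 0 → [-2.5, -2]
midpoint -2.25: h = 4.257812 > 0 → [-2.25, -2]
midpoint -2.125: h = 1.164551 > 0 → [-2.125, -2]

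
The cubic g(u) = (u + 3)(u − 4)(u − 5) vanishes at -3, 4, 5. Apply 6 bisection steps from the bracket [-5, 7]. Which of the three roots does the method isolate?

-3

g(1) = 48 > 0, so the root lies in [-5, 1]
g(-2) = 42 > 0, so the root lies in [-5, -2]
g(-3.5) = -31.875 < 0, so the root lies in [-3.5, -2]
g(-2.75) = 13.0781 > 0, so the root lies in [-3.5, -2.75]
g(-3.125) = -7.2363 < 0, so the root lies in [-3.125, -2.75]
g(-2.9375) = 3.4417 > 0, so the root lies in [-3.125, -2.9375]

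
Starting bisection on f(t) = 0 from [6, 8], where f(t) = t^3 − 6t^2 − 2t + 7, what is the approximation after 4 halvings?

t = 7 gives f = 42, positive; keep [6, 7]
t = 6.5 gives f = 15.125, positive; keep [6, 6.5]
t = 6.25 gives f = 4.265625, positive; keep [6, 6.25]
t = 6.125 gives f = -0.5605, negative; keep [6.125, 6.25]

6.125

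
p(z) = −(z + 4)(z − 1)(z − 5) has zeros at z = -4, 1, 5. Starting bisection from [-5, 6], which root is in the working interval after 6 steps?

-4

m = 0.5, p(m) = -10.125 (−); new bracket [-5, 0.5]
m = -2.25, p(m) = -41.234375 (−); new bracket [-5, -2.25]
m = -3.625, p(m) = -14.958984 (−); new bracket [-5, -3.625]
m = -4.3125, p(m) = 15.4602 (+); new bracket [-4.3125, -3.625]
m = -3.96875, p(m) = -1.3926 (−); new bracket [-4.3125, -3.96875]
m = -4.140625, p(m) = 6.6078 (+); new bracket [-4.140625, -3.96875]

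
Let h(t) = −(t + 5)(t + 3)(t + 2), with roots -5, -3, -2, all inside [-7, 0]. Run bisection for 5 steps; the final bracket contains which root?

midpoint -3.5: h = -1.125 < 0 → [-7, -3.5]
midpoint -5.25: h = 1.828125 > 0 → [-5.25, -3.5]
midpoint -4.375: h = -2.041016 < 0 → [-5.25, -4.375]
midpoint -4.8125: h = -0.9558 < 0 → [-5.25, -4.8125]
midpoint -5.03125: h = 0.1924 > 0 → [-5.03125, -4.8125]

-5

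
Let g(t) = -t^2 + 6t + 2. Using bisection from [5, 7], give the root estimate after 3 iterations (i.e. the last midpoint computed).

6.25

t = 6 gives g = 2, positive; keep [6, 7]
t = 6.5 gives g = -1.25, negative; keep [6, 6.5]
t = 6.25 gives g = 0.4375, positive; keep [6.25, 6.5]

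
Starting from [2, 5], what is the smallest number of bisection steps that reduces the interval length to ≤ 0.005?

10

Width after n steps is 3/2^n. Need 2^n ≥ 3/0.005 = 600.
2^9 = 512 < 600 ≤ 2^10 = 1024, so n = 10.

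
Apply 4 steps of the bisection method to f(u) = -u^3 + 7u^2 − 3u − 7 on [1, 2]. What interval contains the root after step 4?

[1.375, 1.4375]

m = 1.5, f(m) = 0.875 (+); new bracket [1, 1.5]
m = 1.25, f(m) = -1.765625 (−); new bracket [1.25, 1.5]
m = 1.375, f(m) = -0.490234 (−); new bracket [1.375, 1.5]
m = 1.4375, f(m) = 0.1819 (+); new bracket [1.375, 1.4375]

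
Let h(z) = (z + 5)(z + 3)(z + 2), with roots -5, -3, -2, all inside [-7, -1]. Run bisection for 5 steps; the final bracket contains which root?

h(-4) = 2 > 0, so the root lies in [-7, -4]
h(-5.5) = -4.375 < 0, so the root lies in [-5.5, -4]
h(-4.75) = 1.203125 > 0, so the root lies in [-5.5, -4.75]
h(-5.125) = -0.8301 < 0, so the root lies in [-5.125, -4.75]
h(-4.9375) = 0.3557 > 0, so the root lies in [-5.125, -4.9375]

-5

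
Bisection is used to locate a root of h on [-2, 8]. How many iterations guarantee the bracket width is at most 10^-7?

Width after n steps is 10/2^n. Need 2^n ≥ 10/10^-7 = 100000000.
2^26 = 67108864 < 100000000 ≤ 2^27 = 134217728, so n = 27.

27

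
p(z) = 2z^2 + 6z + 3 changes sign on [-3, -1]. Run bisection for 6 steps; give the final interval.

m = -2, p(m) = -1 (−); new bracket [-3, -2]
m = -2.5, p(m) = 0.5 (+); new bracket [-2.5, -2]
m = -2.25, p(m) = -0.375 (−); new bracket [-2.5, -2.25]
m = -2.375, p(m) = 0.0312 (+); new bracket [-2.375, -2.25]
m = -2.3125, p(m) = -0.1797 (−); new bracket [-2.375, -2.3125]
m = -2.34375, p(m) = -0.0762 (−); new bracket [-2.375, -2.34375]

[-2.375, -2.34375]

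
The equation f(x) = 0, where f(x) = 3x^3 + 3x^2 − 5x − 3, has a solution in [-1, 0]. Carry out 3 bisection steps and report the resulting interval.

[-0.625, -0.5]

x = -0.5 gives f = -0.125, negative; keep [-1, -0.5]
x = -0.75 gives f = 1.171875, positive; keep [-0.75, -0.5]
x = -0.625 gives f = 0.564453, positive; keep [-0.625, -0.5]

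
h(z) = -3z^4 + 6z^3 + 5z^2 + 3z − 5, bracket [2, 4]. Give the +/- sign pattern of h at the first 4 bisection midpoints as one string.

-+-+

m = 3, h(m) = -32 (−); new bracket [2, 3]
m = 2.5, h(m) = 10.3125 (+); new bracket [2.5, 3]
m = 2.75, h(m) = -5.730469 (−); new bracket [2.5, 2.75]
m = 2.625, h(m) = 3.4133 (+); new bracket [2.625, 2.75]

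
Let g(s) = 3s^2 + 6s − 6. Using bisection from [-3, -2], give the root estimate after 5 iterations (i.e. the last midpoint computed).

-2.71875

s = -2.5 gives g = -2.25, negative; keep [-3, -2.5]
s = -2.75 gives g = 0.1875, positive; keep [-2.75, -2.5]
s = -2.625 gives g = -1.078125, negative; keep [-2.75, -2.625]
s = -2.6875 gives g = -0.457, negative; keep [-2.75, -2.6875]
s = -2.71875 gives g = -0.1377, negative; keep [-2.75, -2.71875]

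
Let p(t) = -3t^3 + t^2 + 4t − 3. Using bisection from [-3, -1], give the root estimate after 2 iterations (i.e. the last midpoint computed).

-1.5

p(-2) = 17 > 0, so the root lies in [-2, -1]
p(-1.5) = 3.375 > 0, so the root lies in [-1.5, -1]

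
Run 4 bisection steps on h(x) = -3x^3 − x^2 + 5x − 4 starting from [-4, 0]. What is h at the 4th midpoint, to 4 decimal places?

midpoint -2: h = 6 > 0 → [-2, 0]
midpoint -1: h = -7 < 0 → [-2, -1]
midpoint -1.5: h = -3.625 < 0 → [-2, -1.5]
midpoint -1.75: h = 0.2656 > 0 → [-1.75, -1.5]

0.2656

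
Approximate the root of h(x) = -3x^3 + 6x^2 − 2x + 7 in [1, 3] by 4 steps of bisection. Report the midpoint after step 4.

2.125

x = 2 gives h = 3, positive; keep [2, 3]
x = 2.5 gives h = -7.375, negative; keep [2, 2.5]
x = 2.25 gives h = -1.296875, negative; keep [2, 2.25]
x = 2.125 gives h = 1.0566, positive; keep [2.125, 2.25]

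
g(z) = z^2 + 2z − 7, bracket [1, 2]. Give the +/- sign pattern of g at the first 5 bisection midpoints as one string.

m = 1.5, g(m) = -1.75 (−); new bracket [1.5, 2]
m = 1.75, g(m) = -0.4375 (−); new bracket [1.75, 2]
m = 1.875, g(m) = 0.265625 (+); new bracket [1.75, 1.875]
m = 1.8125, g(m) = -0.0898 (−); new bracket [1.8125, 1.875]
m = 1.84375, g(m) = 0.0869 (+); new bracket [1.8125, 1.84375]

--+-+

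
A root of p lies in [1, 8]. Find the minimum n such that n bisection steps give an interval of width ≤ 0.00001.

20

Width after n steps is 7/2^n. Need 2^n ≥ 7/0.00001 = 700000.
2^19 = 524288 < 700000 ≤ 2^20 = 1048576, so n = 20.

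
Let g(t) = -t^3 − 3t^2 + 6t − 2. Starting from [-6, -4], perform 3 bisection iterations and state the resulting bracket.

t = -5 gives g = 18, positive; keep [-5, -4]
t = -4.5 gives g = 1.375, positive; keep [-4.5, -4]
t = -4.25 gives g = -4.921875, negative; keep [-4.5, -4.25]

[-4.5, -4.25]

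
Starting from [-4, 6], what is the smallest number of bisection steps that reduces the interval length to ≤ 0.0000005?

25

Width after n steps is 10/2^n. Need 2^n ≥ 10/0.0000005 = 20000000.
2^24 = 16777216 < 20000000 ≤ 2^25 = 33554432, so n = 25.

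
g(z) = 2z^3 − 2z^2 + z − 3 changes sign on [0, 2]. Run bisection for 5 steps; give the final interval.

g(1) = -2 < 0, so the root lies in [1, 2]
g(1.5) = 0.75 > 0, so the root lies in [1, 1.5]
g(1.25) = -0.96875 < 0, so the root lies in [1.25, 1.5]
g(1.375) = -0.207 < 0, so the root lies in [1.375, 1.5]
g(1.4375) = 0.2456 > 0, so the root lies in [1.375, 1.4375]

[1.375, 1.4375]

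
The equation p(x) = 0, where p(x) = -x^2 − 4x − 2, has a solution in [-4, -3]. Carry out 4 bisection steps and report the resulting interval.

[-3.4375, -3.375]

m = -3.5, p(m) = -0.25 (−); new bracket [-3.5, -3]
m = -3.25, p(m) = 0.4375 (+); new bracket [-3.5, -3.25]
m = -3.375, p(m) = 0.109375 (+); new bracket [-3.5, -3.375]
m = -3.4375, p(m) = -0.0664 (−); new bracket [-3.4375, -3.375]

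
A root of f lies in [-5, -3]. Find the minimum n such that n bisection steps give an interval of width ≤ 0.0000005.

22

Width after n steps is 2/2^n. Need 2^n ≥ 2/0.0000005 = 4000000.
2^21 = 2097152 < 4000000 ≤ 2^22 = 4194304, so n = 22.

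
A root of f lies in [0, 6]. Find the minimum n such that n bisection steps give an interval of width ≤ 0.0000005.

24

Width after n steps is 6/2^n. Need 2^n ≥ 6/0.0000005 = 12000000.
2^23 = 8388608 < 12000000 ≤ 2^24 = 16777216, so n = 24.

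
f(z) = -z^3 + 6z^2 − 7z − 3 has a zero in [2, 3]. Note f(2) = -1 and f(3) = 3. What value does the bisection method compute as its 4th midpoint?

f(2.5) = 1.375 > 0, so the root lies in [2, 2.5]
f(2.25) = 0.234375 > 0, so the root lies in [2, 2.25]
f(2.125) = -0.376953 < 0, so the root lies in [2.125, 2.25]
f(2.1875) = -0.0691 < 0, so the root lies in [2.1875, 2.25]

2.1875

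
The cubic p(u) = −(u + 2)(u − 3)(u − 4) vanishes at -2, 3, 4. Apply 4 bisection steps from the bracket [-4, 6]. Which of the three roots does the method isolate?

m = 1, p(m) = -18 (−); new bracket [-4, 1]
m = -1.5, p(m) = -12.375 (−); new bracket [-4, -1.5]
m = -2.75, p(m) = 29.109375 (+); new bracket [-2.75, -1.5]
m = -2.125, p(m) = 3.9238 (+); new bracket [-2.125, -1.5]

-2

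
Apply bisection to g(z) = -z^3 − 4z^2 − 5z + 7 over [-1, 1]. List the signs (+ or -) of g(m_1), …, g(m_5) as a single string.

+++--

g(0) = 7 > 0, so the root lies in [0, 1]
g(0.5) = 3.375 > 0, so the root lies in [0.5, 1]
g(0.75) = 0.578125 > 0, so the root lies in [0.75, 1]
g(0.875) = -1.1074 < 0, so the root lies in [0.75, 0.875]
g(0.8125) = -0.2395 < 0, so the root lies in [0.75, 0.8125]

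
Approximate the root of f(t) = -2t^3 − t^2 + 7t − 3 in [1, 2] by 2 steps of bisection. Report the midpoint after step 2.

f(1.5) = -1.5 < 0, so the root lies in [1, 1.5]
f(1.25) = 0.28125 > 0, so the root lies in [1.25, 1.5]

1.25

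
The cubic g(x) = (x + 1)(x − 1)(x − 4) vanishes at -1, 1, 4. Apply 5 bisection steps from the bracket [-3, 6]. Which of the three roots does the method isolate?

m = 1.5, g(m) = -3.125 (−); new bracket [1.5, 6]
m = 3.75, g(m) = -3.265625 (−); new bracket [3.75, 6]
m = 4.875, g(m) = 19.919922 (+); new bracket [3.75, 4.875]
m = 4.3125, g(m) = 5.4993 (+); new bracket [3.75, 4.3125]
m = 4.03125, g(m) = 0.4766 (+); new bracket [3.75, 4.03125]

4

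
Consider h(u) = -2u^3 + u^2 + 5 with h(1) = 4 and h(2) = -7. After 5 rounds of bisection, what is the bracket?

m = 1.5, h(m) = 0.5 (+); new bracket [1.5, 2]
m = 1.75, h(m) = -2.65625 (−); new bracket [1.5, 1.75]
m = 1.625, h(m) = -0.941406 (−); new bracket [1.5, 1.625]
m = 1.5625, h(m) = -0.188 (−); new bracket [1.5, 1.5625]
m = 1.53125, h(m) = 0.164 (+); new bracket [1.53125, 1.5625]

[1.53125, 1.5625]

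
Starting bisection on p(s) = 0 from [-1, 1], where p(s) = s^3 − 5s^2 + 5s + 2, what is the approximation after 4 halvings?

p(0) = 2 > 0, so the root lies in [-1, 0]
p(-0.5) = -1.875 < 0, so the root lies in [-0.5, 0]
p(-0.25) = 0.421875 > 0, so the root lies in [-0.5, -0.25]
p(-0.375) = -0.6309 < 0, so the root lies in [-0.375, -0.25]

-0.375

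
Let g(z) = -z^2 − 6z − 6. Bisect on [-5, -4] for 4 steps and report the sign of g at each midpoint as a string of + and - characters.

g(-4.5) = 0.75 > 0, so the root lies in [-5, -4.5]
g(-4.75) = -0.0625 < 0, so the root lies in [-4.75, -4.5]
g(-4.625) = 0.359375 > 0, so the root lies in [-4.75, -4.625]
g(-4.6875) = 0.1523 > 0, so the root lies in [-4.75, -4.6875]

+-++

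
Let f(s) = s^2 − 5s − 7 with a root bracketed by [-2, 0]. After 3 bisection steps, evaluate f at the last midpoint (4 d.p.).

s = -1 gives f = -1, negative; keep [-2, -1]
s = -1.5 gives f = 2.75, positive; keep [-1.5, -1]
s = -1.25 gives f = 0.8125, positive; keep [-1.25, -1]

0.8125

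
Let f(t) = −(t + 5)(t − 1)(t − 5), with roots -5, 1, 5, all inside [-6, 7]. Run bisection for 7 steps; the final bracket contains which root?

-5

f(0.5) = -12.375 < 0, so the root lies in [-6, 0.5]
f(-2.75) = -65.390625 < 0, so the root lies in [-6, -2.75]
f(-4.375) = -31.494141 < 0, so the root lies in [-6, -4.375]
f(-5.1875) = 11.8191 > 0, so the root lies in [-5.1875, -4.375]
f(-4.78125) = -12.3698 < 0, so the root lies in [-5.1875, -4.78125]
f(-4.984375) = -0.9336 < 0, so the root lies in [-5.1875, -4.984375]
f(-5.0859375) = 5.275 > 0, so the root lies in [-5.0859375, -4.984375]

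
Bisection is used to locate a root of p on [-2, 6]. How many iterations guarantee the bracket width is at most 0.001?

Width after n steps is 8/2^n. Need 2^n ≥ 8/0.001 = 8000.
2^12 = 4096 < 8000 ≤ 2^13 = 8192, so n = 13.

13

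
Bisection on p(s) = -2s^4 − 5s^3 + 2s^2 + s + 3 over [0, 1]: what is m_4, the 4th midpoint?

0.9375

m = 0.5, p(m) = 3.25 (+); new bracket [0.5, 1]
m = 0.75, p(m) = 2.132812 (+); new bracket [0.75, 1]
m = 0.875, p(m) = 0.884277 (+); new bracket [0.875, 1]
m = 0.9375, p(m) = 0.0305 (+); new bracket [0.9375, 1]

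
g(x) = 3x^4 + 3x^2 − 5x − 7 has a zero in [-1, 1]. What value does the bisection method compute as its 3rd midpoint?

-0.75

midpoint 0: g = -7 < 0 → [-1, 0]
midpoint -0.5: g = -3.5625 < 0 → [-1, -0.5]
midpoint -0.75: g = -0.613281 < 0 → [-1, -0.75]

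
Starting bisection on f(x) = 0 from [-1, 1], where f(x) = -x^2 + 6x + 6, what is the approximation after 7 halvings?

m = 0, f(m) = 6 (+); new bracket [-1, 0]
m = -0.5, f(m) = 2.75 (+); new bracket [-1, -0.5]
m = -0.75, f(m) = 0.9375 (+); new bracket [-1, -0.75]
m = -0.875, f(m) = -0.0156 (−); new bracket [-0.875, -0.75]
m = -0.8125, f(m) = 0.4648 (+); new bracket [-0.875, -0.8125]
m = -0.84375, f(m) = 0.2256 (+); new bracket [-0.875, -0.84375]
m = -0.859375, f(m) = 0.1052 (+); new bracket [-0.875, -0.859375]

-0.859375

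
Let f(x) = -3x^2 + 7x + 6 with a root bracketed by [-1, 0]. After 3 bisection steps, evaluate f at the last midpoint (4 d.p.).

x = -0.5 gives f = 1.75, positive; keep [-1, -0.5]
x = -0.75 gives f = -0.9375, negative; keep [-0.75, -0.5]
x = -0.625 gives f = 0.453125, positive; keep [-0.75, -0.625]

0.4531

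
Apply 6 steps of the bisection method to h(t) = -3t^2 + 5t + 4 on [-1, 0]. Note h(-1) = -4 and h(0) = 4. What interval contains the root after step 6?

m = -0.5, h(m) = 0.75 (+); new bracket [-1, -0.5]
m = -0.75, h(m) = -1.4375 (−); new bracket [-0.75, -0.5]
m = -0.625, h(m) = -0.296875 (−); new bracket [-0.625, -0.5]
m = -0.5625, h(m) = 0.2383 (+); new bracket [-0.625, -0.5625]
m = -0.59375, h(m) = -0.0264 (−); new bracket [-0.59375, -0.5625]
m = -0.578125, h(m) = 0.1067 (+); new bracket [-0.59375, -0.578125]

[-0.59375, -0.578125]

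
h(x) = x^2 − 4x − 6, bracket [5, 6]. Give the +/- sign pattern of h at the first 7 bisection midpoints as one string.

h(5.5) = 2.25 > 0, so the root lies in [5, 5.5]
h(5.25) = 0.5625 > 0, so the root lies in [5, 5.25]
h(5.125) = -0.234375 < 0, so the root lies in [5.125, 5.25]
h(5.1875) = 0.1602 > 0, so the root lies in [5.125, 5.1875]
h(5.15625) = -0.0381 < 0, so the root lies in [5.15625, 5.1875]
h(5.171875) = 0.0608 > 0, so the root lies in [5.15625, 5.171875]
h(5.1640625) = 0.0113 > 0, so the root lies in [5.15625, 5.1640625]

++-+-++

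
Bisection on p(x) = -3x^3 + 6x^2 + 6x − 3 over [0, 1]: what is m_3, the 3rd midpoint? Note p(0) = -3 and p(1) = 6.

0.375

m = 0.5, p(m) = 1.125 (+); new bracket [0, 0.5]
m = 0.25, p(m) = -1.171875 (−); new bracket [0.25, 0.5]
m = 0.375, p(m) = -0.064453 (−); new bracket [0.375, 0.5]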